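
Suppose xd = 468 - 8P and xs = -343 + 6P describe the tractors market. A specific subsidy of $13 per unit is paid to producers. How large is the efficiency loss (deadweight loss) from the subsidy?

Deadweight loss = 2028/7

Pre-subsidy: 468 - 8P = -343 + 6P gives P* = 811/14, x* = 32/7.
With the subsidy, sellers receive Ps = Pb + 13 for each unit, where Pb is the price buyers pay.
Supply in terms of Pb becomes xs = -343 + 6(Pb + 13) = -265 + 6Pb. Setting this equal to demand: 468 - 8Pb = -265 + 6Pb, so Pb = 733/14.
Sellers receive Ps = 733/14 + 13 = 915/14; x' = 468 − 8·(733/14) = 344/7.
The subsidy expands output by 344/7 − 32/7 = 312/7 past the efficient level; on those units the gap between marginal cost and willingness to pay runs from 0 up to 13.
DWL = ½ × 13 × 312/7 = 2028/7.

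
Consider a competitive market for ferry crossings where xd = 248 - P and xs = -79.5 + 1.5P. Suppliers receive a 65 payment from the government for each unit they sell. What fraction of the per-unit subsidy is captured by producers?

Pre-subsidy: 248 - P = -79.5 + 1.5P gives P* = 131, x* = 117.
With the subsidy, sellers receive Ps = Pb + 65 for each unit, where Pb is the price buyers pay.
Supply in terms of Pb becomes xs = -79.5 + 1.5(Pb + 65) = 18 + 1.5Pb. Setting this equal to demand: 248 - Pb = 18 + 1.5Pb, so Pb = 92.
Sellers receive Ps = 92 + 65 = 157; x' = 248 − 1·92 = 156.
Buyers' price falls by P* − Pb = 131 − 92 = 39; sellers' price rises by Ps − P* = 157 − 131 = 26.
So producers capture 26/65 = 0.4 of each unit of subsidy.

Producer share = 0.4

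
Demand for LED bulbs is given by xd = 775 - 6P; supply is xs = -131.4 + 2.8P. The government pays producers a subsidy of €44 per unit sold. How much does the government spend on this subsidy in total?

Government cost = €10604

Pre-subsidy: 775 - 6P = -131.4 + 2.8P gives P* = 103, x* = 157.
With the subsidy, sellers receive Ps = Pb + 44 for each unit, where Pb is the price buyers pay.
Supply in terms of Pb becomes xs = -131.4 + 2.8(Pb + 44) = -8.2 + 2.8Pb. Setting this equal to demand: 775 - 6Pb = -8.2 + 2.8Pb, so Pb = 89.
Sellers receive Ps = 89 + 44 = 133; x' = 775 − 6·89 = 241.
Government outlay = subsidy × quantity = 44 × 241 = 10604.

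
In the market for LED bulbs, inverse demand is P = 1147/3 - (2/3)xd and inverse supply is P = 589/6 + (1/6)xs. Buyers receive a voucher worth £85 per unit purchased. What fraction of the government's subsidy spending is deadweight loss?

Pre-subsidy: 1147/3 - (2/3)x = 589/6 + (1/6)x gives x* = 341 and P* = 155.
With the rebate, buyers effectively pay Pb = Ps − 85, where Ps is the price sellers receive.
On the curves, Pb = 1147/3 - (2/3)x and Ps = 589/6 + (1/6)x; the wedge Ps − Pb = 85 gives 589/6 + (1/6)x − (1147/3 - (2/3)x) = 85, so x' = 443.
Then Pb = 1147/3 − (2/3)·443 = 87 and Ps = 589/6 + (1/6)·443 = 172.
ΔCS = ½(341 + 443)(155 − 87) = 26656; ΔPS = ½(341 + 443)(172 − 155) = 6664.
Government spending = 85 × 443 = 37655.
DWL = ½ × 85 × (443 − 341) = 4335; fraction = 4335 / 37655 = 51/443.

DWL / government spending = 51/443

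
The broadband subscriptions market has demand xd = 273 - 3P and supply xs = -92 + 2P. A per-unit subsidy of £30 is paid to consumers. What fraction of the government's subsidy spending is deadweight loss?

DWL / government spending = 0.2

Pre-subsidy: 273 - 3P = -92 + 2P gives P* = 73, x* = 54.
With the rebate, buyers effectively pay Pb = Ps − 30, where Ps is the price sellers receive.
Demand in terms of Ps becomes xd = 273 − 3(Ps − 30) = 363 - 3Ps. Setting this equal to supply: 363 - 3Ps = -92 + 2Ps, so Ps = 91.
Buyers pay Pb = 91 − 30 = 61; x' = -92 + 2·91 = 90.
ΔCS = ½(54 + 90)(73 − 61) = 864; ΔPS = ½(54 + 90)(91 − 73) = 1296.
Government spending = 30 × 90 = 2700.
DWL = ½ × 30 × (90 − 54) = 540; fraction = 540 / 2700 = 0.2.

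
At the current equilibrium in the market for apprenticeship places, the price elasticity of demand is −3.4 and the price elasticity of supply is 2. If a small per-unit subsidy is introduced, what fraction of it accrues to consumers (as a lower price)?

For a small subsidy around the equilibrium, the benefit split depends on the relative slopes, which at a point are proportional to the elasticities.
Buyer share = εs/(εs + |εd|) = 2/(2 + 3.4) = 10/27; seller share = |εd|/(εs + |εd|) = 17/27.

Consumer share = 10/27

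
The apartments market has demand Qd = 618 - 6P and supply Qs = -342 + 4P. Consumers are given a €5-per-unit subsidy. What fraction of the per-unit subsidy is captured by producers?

Producer share = 0.6

Pre-subsidy: 618 - 6P = -342 + 4P gives P* = 96, Q* = 42.
With the rebate, buyers effectively pay Pb = Ps − 5, where Ps is the price sellers receive.
Demand in terms of Ps becomes Qd = 618 − 6(Ps − 5) = 648 - 6Ps. Setting this equal to supply: 648 - 6Ps = -342 + 4Ps, so Ps = 99.
Buyers pay Pb = 99 − 5 = 94; Q' = -342 + 4·99 = 54.
Buyers' price falls by P* − Pb = 96 − 94 = 2; sellers' price rises by Ps − P* = 99 − 96 = 3.
So producers capture 3/5 = 0.6 of each unit of subsidy.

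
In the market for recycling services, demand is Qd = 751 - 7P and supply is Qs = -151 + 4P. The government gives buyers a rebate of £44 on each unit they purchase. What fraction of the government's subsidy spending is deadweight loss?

DWL / government spending = 56/289

Pre-subsidy: 751 - 7P = -151 + 4P gives P* = 82, Q* = 177.
With the rebate, buyers effectively pay Pb = Ps − 44, where Ps is the price sellers receive.
Demand in terms of Ps becomes Qd = 751 − 7(Ps − 44) = 1059 - 7Ps. Setting this equal to supply: 1059 - 7Ps = -151 + 4Ps, so Ps = 110.
Buyers pay Pb = 110 − 44 = 66; Q' = -151 + 4·110 = 289.
ΔCS = ½(177 + 289)(82 − 66) = 3728; ΔPS = ½(177 + 289)(110 − 82) = 6524.
Government spending = 44 × 289 = 12716.
DWL = ½ × 44 × (289 − 177) = 2464; fraction = 2464 / 12716 = 56/289.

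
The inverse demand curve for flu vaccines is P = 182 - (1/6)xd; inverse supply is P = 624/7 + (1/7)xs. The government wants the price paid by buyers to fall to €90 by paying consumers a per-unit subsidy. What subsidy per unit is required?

Required subsidy s = €78 per unit

At a buyer price of 90, quantity demanded is 1092 − 6·90 = 552.
Sellers supply 552 only when they receive Ps = 624/7 + (1/7)·552 = 168.
s = Ps − Pb = 168 − 90 = 78.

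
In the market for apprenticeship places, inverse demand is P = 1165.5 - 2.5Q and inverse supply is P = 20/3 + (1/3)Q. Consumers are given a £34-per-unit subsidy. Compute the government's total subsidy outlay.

Government cost = £14314

Pre-subsidy: 1165.5 - 2.5Q = 20/3 + (1/3)Q gives Q* = 409 and P* = 143.
With the rebate, buyers effectively pay Pb = Ps − 34, where Ps is the price sellers receive.
On the curves, Pb = 1165.5 - 2.5Q and Ps = 20/3 + (1/3)Q; the wedge Ps − Pb = 34 gives 20/3 + (1/3)Q − (1165.5 - 2.5Q) = 34, so Q' = 421.
Then Pb = 1165.5 − 2.5·421 = 113 and Ps = 20/3 + (1/3)·421 = 147.
Government outlay = subsidy × quantity = 34 × 421 = 14314.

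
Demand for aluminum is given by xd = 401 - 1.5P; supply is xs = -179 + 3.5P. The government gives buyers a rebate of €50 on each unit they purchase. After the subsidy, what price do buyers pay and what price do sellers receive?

Buyers pay €81; sellers receive €131

Pre-subsidy: 401 - 1.5P = -179 + 3.5P gives P* = 116, x* = 227.
With the rebate, buyers effectively pay Pb = Ps − 50, where Ps is the price sellers receive.
Demand in terms of Ps becomes xd = 401 − 1.5(Ps − 50) = 476 - 1.5Ps. Setting this equal to supply: 476 - 1.5Ps = -179 + 3.5Ps, so Ps = 131.
Buyers pay Pb = 131 − 50 = 81; x' = -179 + 3.5·131 = 279.5.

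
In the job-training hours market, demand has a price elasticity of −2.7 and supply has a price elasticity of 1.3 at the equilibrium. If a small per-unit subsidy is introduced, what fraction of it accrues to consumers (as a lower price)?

Consumer share = 0.325

For a small subsidy around the equilibrium, the benefit split depends on the relative slopes, which at a point are proportional to the elasticities.
Buyer share = εs/(εs + |εd|) = 1.3/(1.3 + 2.7) = 0.325; seller share = |εd|/(εs + |εd|) = 0.675.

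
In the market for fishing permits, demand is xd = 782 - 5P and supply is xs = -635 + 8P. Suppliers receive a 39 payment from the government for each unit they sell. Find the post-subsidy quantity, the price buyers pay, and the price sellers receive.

x' = 357; buyers pay 85; sellers receive 124

Pre-subsidy: 782 - 5P = -635 + 8P gives P* = 109, x* = 237.
With the subsidy, sellers receive Ps = Pb + 39 for each unit, where Pb is the price buyers pay.
Supply in terms of Pb becomes xs = -635 + 8(Pb + 39) = -323 + 8Pb. Setting this equal to demand: 782 - 5Pb = -323 + 8Pb, so Pb = 85.
Sellers receive Ps = 85 + 39 = 124; x' = 782 − 5·85 = 357.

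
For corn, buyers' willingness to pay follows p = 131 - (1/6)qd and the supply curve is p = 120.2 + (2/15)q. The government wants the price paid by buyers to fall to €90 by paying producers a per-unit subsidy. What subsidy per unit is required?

Required subsidy s = €63 per unit

At a buyer price of 90, quantity demanded is 786 − 6·90 = 246.
Sellers supply 246 only when they receive ps = 120.2 + (2/15)·246 = 153.
s = ps − pb = 153 − 90 = 63.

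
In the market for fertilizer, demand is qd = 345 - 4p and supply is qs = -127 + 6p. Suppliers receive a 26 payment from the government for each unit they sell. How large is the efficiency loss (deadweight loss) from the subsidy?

Pre-subsidy: 345 - 4p = -127 + 6p gives p* = 47.2, q* = 156.2.
With the subsidy, sellers receive ps = pb + 26 for each unit, where pb is the price buyers pay.
Supply in terms of pb becomes qs = -127 + 6(pb + 26) = 29 + 6pb. Setting this equal to demand: 345 - 4pb = 29 + 6pb, so pb = 31.6.
Sellers receive ps = 31.6 + 26 = 57.6; q' = 345 − 4·31.6 = 218.6.
The subsidy expands output by 218.6 − 156.2 = 62.4 past the efficient level; on those units the gap between marginal cost and willingness to pay runs from 0 up to 26.
DWL = ½ × 26 × 62.4 = 811.2.

Deadweight loss = 811.2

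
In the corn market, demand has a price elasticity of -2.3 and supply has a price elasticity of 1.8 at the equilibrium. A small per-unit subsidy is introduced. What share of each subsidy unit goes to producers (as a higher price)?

For a small subsidy around the equilibrium, the benefit split depends on the relative slopes, which at a point are proportional to the elasticities.
Buyer share = εs/(εs + |εd|) = 1.8/(1.8 + 2.3) = 18/41; seller share = |εd|/(εs + |εd|) = 23/41.
So producers capture 23/41 of the subsidy.

Producer share = 23/41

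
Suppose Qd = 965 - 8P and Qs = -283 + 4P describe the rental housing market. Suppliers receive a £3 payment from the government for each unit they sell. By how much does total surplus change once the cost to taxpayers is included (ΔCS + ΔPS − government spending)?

Pre-subsidy: 965 - 8P = -283 + 4P gives P* = 104, Q* = 133.
With the subsidy, sellers receive Ps = Pb + 3 for each unit, where Pb is the price buyers pay.
Supply in terms of Pb becomes Qs = -283 + 4(Pb + 3) = -271 + 4Pb. Setting this equal to demand: 965 - 8Pb = -271 + 4Pb, so Pb = 103.
Sellers receive Ps = 103 + 3 = 106; Q' = 965 − 8·103 = 141.
ΔCS = ½(133 + 141)(104 − 103) = 137; ΔPS = ½(133 + 141)(106 − 104) = 274.
Government spending = 3 × 141 = 423.
Net change = 137 + 274 − 423 = -12. The loss equals the DWL triangle ½·3·8.

Net change in total surplus = -£12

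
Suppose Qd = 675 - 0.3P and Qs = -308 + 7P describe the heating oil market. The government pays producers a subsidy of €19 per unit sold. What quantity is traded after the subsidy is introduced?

Q' = 46725/73

Pre-subsidy: 675 - 0.3P = -308 + 7P gives P* = 9830/73, Q* = 46326/73.
With the subsidy, sellers receive Ps = Pb + 19 for each unit, where Pb is the price buyers pay.
Supply in terms of Pb becomes Qs = -308 + 7(Pb + 19) = -175 + 7Pb. Setting this equal to demand: 675 - 0.3Pb = -175 + 7Pb, so Pb = 8500/73.
Sellers receive Ps = 8500/73 + 19 = 9887/73; Q' = 675 − 0.3·(8500/73) = 46725/73.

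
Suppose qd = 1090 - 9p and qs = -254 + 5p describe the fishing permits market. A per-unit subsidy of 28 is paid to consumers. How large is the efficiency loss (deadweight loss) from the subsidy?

Deadweight loss = 1260

Pre-subsidy: 1090 - 9p = -254 + 5p gives p* = 96, q* = 226.
With the rebate, buyers effectively pay pb = ps − 28, where ps is the price sellers receive.
Demand in terms of ps becomes qd = 1090 − 9(ps − 28) = 1342 - 9ps. Setting this equal to supply: 1342 - 9ps = -254 + 5ps, so ps = 114.
Buyers pay pb = 114 − 28 = 86; q' = -254 + 5·114 = 316.
The subsidy expands output by 316 − 226 = 90 past the efficient level; on those units the gap between marginal cost and willingness to pay runs from 0 up to 28.
DWL = ½ × 28 × 90 = 1260.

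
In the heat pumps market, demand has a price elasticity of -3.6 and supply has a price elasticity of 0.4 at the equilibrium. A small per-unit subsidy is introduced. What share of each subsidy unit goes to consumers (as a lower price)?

Consumer share = 0.1

For a small subsidy around the equilibrium, the benefit split depends on the relative slopes, which at a point are proportional to the elasticities.
Buyer share = εs/(εs + |εd|) = 0.4/(0.4 + 3.6) = 0.1; seller share = |εd|/(εs + |εd|) = 0.9.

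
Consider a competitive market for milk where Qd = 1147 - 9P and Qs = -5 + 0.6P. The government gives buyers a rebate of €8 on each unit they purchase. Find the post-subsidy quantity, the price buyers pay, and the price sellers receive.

Q' = 71.5; buyers pay €119.5; sellers receive €127.5

Pre-subsidy: 1147 - 9P = -5 + 0.6P gives P* = 120, Q* = 67.
With the rebate, buyers effectively pay Pb = Ps − 8, where Ps is the price sellers receive.
Demand in terms of Ps becomes Qd = 1147 − 9(Ps − 8) = 1219 - 9Ps. Setting this equal to supply: 1219 - 9Ps = -5 + 0.6Ps, so Ps = 127.5.
Buyers pay Pb = 127.5 − 8 = 119.5; Q' = -5 + 0.6·127.5 = 71.5.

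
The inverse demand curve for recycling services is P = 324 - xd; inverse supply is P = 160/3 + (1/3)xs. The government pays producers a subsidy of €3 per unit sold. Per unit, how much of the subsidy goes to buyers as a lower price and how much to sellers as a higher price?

Buyers gain €2.25 per unit; sellers gain €0.75 per unit

Pre-subsidy: 324 - x = 160/3 + (1/3)x gives x* = 203 and P* = 121.
With the subsidy, sellers receive Ps = Pb + 3 for each unit, where Pb is the price buyers pay.
On the curves, Pb = 324 - x and Ps = 160/3 + (1/3)x; the wedge Ps − Pb = 3 gives 160/3 + (1/3)x − (324 - x) = 3, so x' = 205.25.
Then Pb = 324 − 1·205.25 = 118.75 and Ps = 160/3 + (1/3)·205.25 = 121.75.
Buyers' price falls by P* − Pb = 121 − 118.75 = 2.25; sellers' price rises by Ps − P* = 121.75 − 121 = 0.75.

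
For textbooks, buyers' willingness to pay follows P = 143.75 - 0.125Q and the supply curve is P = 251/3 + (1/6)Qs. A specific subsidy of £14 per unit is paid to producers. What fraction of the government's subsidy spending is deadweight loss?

Pre-subsidy: 143.75 - 0.125Q = 251/3 + (1/6)Q gives Q* = 206 and P* = 118.
With the subsidy, sellers receive Ps = Pb + 14 for each unit, where Pb is the price buyers pay.
On the curves, Pb = 143.75 - 0.125Q and Ps = 251/3 + (1/6)Q; the wedge Ps − Pb = 14 gives 251/3 + (1/6)Q − (143.75 - 0.125Q) = 14, so Q' = 254.
Then Pb = 143.75 − 0.125·254 = 112 and Ps = 251/3 + (1/6)·254 = 126.
ΔCS = ½(206 + 254)(118 − 112) = 1380; ΔPS = ½(206 + 254)(126 − 118) = 1840.
Government spending = 14 × 254 = 3556.
DWL = ½ × 14 × (254 − 206) = 336; fraction = 336 / 3556 = 12/127.

DWL / government spending = 12/127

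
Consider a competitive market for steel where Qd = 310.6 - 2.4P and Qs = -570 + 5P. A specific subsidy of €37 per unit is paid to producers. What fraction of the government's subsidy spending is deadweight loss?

DWL / government spending = 6/17

Pre-subsidy: 310.6 - 2.4P = -570 + 5P gives P* = 119, Q* = 25.
With the subsidy, sellers receive Ps = Pb + 37 for each unit, where Pb is the price buyers pay.
Supply in terms of Pb becomes Qs = -570 + 5(Pb + 37) = -385 + 5Pb. Setting this equal to demand: 310.6 - 2.4Pb = -385 + 5Pb, so Pb = 94.
Sellers receive Ps = 94 + 37 = 131; Q' = 310.6 − 2.4·94 = 85.
ΔCS = ½(25 + 85)(119 − 94) = 1375; ΔPS = ½(25 + 85)(131 − 119) = 660.
Government spending = 37 × 85 = 3145.
DWL = ½ × 37 × (85 − 25) = 1110; fraction = 1110 / 3145 = 6/17.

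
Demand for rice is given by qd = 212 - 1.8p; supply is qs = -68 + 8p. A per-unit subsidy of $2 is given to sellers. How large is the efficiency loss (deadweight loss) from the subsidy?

Deadweight loss = 144/49

Pre-subsidy: 212 - 1.8p = -68 + 8p gives p* = 200/7, q* = 1124/7.
With the subsidy, sellers receive ps = pb + 2 for each unit, where pb is the price buyers pay.
Supply in terms of pb becomes qs = -68 + 8(pb + 2) = -52 + 8pb. Setting this equal to demand: 212 - 1.8pb = -52 + 8pb, so pb = 1320/49.
Sellers receive ps = 1320/49 + 2 = 1418/49; q' = 212 − 1.8·(1320/49) = 8012/49.
The subsidy expands output by 8012/49 − 1124/7 = 144/49 past the efficient level; on those units the gap between marginal cost and willingness to pay runs from 0 up to 2.
DWL = ½ × 2 × 144/49 = 144/49.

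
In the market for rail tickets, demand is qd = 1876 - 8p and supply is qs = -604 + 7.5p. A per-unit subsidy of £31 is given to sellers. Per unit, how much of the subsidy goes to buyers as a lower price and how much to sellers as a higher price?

Buyers gain £15 per unit; sellers gain £16 per unit

Pre-subsidy: 1876 - 8p = -604 + 7.5p gives p* = 160, q* = 596.
With the subsidy, sellers receive ps = pb + 31 for each unit, where pb is the price buyers pay.
Supply in terms of pb becomes qs = -604 + 7.5(pb + 31) = -371.5 + 7.5pb. Setting this equal to demand: 1876 - 8pb = -371.5 + 7.5pb, so pb = 145.
Sellers receive ps = 145 + 31 = 176; q' = 1876 − 8·145 = 716.
Buyers' price falls by p* − pb = 160 − 145 = 15; sellers' price rises by ps − p* = 176 − 160 = 16.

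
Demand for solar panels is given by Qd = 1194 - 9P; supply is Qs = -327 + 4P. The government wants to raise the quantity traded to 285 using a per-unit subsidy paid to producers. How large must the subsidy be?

Required subsidy s = 52 per unit

At Q = 285, invert demand for the buyer price: Pb = (1194 − 285)/9 = 101; invert supply for the seller price: Ps = (285 − (-327))/4 = 153.
The subsidy must fill the gap: s = Ps − Pb = 153 − 101 = 52.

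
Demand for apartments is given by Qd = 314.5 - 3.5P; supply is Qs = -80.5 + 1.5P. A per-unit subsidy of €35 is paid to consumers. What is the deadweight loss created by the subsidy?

Pre-subsidy: 314.5 - 3.5P = -80.5 + 1.5P gives P* = 79, Q* = 38.
With the rebate, buyers effectively pay Pb = Ps − 35, where Ps is the price sellers receive.
Demand in terms of Ps becomes Qd = 314.5 − 3.5(Ps − 35) = 437 - 3.5Ps. Setting this equal to supply: 437 - 3.5Ps = -80.5 + 1.5Ps, so Ps = 103.5.
Buyers pay Pb = 103.5 − 35 = 68.5; Q' = -80.5 + 1.5·103.5 = 74.75.
The subsidy expands output by 74.75 − 38 = 36.75 past the efficient level; on those units the gap between marginal cost and willingness to pay runs from 0 up to 35.
DWL = ½ × 35 × 36.75 = 643.125.

Deadweight loss = €643.125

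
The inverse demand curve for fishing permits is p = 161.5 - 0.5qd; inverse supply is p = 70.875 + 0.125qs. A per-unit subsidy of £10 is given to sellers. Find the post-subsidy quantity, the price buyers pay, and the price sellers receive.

q' = 161; buyers pay £81; sellers receive £91

Pre-subsidy: 161.5 - 0.5q = 70.875 + 0.125q gives q* = 145 and p* = 89.
With the subsidy, sellers receive ps = pb + 10 for each unit, where pb is the price buyers pay.
On the curves, pb = 161.5 - 0.5q and ps = 70.875 + 0.125q; the wedge ps − pb = 10 gives 70.875 + 0.125q − (161.5 - 0.5q) = 10, so q' = 161.
Then pb = 161.5 − 0.5·161 = 81 and ps = 70.875 + 0.125·161 = 91.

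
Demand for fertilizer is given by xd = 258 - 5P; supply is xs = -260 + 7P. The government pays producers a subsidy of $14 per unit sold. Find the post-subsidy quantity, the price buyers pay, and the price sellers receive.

Pre-subsidy: 258 - 5P = -260 + 7P gives P* = 259/6, x* = 253/6.
With the subsidy, sellers receive Ps = Pb + 14 for each unit, where Pb is the price buyers pay.
Supply in terms of Pb becomes xs = -260 + 7(Pb + 14) = -162 + 7Pb. Setting this equal to demand: 258 - 5Pb = -162 + 7Pb, so Pb = 35.
Sellers receive Ps = 35 + 14 = 49; x' = 258 − 5·35 = 83.

x' = 83; buyers pay $35; sellers receive $49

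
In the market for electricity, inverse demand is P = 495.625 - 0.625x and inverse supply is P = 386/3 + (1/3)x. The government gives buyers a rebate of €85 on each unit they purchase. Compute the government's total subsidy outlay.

Government cost = 921995/23

Pre-subsidy: 495.625 - 0.625x = 386/3 + (1/3)x gives x* = 8807/23 and P* = 5895/23.
With the rebate, buyers effectively pay Pb = Ps − 85, where Ps is the price sellers receive.
On the curves, Pb = 495.625 - 0.625x and Ps = 386/3 + (1/3)x; the wedge Ps − Pb = 85 gives 386/3 + (1/3)x − (495.625 - 0.625x) = 85, so x' = 10847/23.
Then Pb = 495.625 − 0.625·(10847/23) = 4620/23 and Ps = 386/3 + (1/3)·(10847/23) = 6575/23.
Government outlay = subsidy × quantity = 85 × 10847/23 = 921995/23.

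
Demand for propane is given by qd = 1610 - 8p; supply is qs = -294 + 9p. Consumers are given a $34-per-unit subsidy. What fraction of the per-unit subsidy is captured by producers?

Producer share = 8/17

Pre-subsidy: 1610 - 8p = -294 + 9p gives p* = 112, q* = 714.
With the rebate, buyers effectively pay pb = ps − 34, where ps is the price sellers receive.
Demand in terms of ps becomes qd = 1610 − 8(ps − 34) = 1882 - 8ps. Setting this equal to supply: 1882 - 8ps = -294 + 9ps, so ps = 128.
Buyers pay pb = 128 − 34 = 94; q' = -294 + 9·128 = 858.
Buyers' price falls by p* − pb = 112 − 94 = 18; sellers' price rises by ps − p* = 128 − 112 = 16.
So producers capture 16/34 = 8/17 of each unit of subsidy.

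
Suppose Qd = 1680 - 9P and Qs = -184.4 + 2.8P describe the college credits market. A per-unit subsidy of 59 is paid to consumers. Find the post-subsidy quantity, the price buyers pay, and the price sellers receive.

Q' = 384; buyers pay 144; sellers receive 203

Pre-subsidy: 1680 - 9P = -184.4 + 2.8P gives P* = 158, Q* = 258.
With the rebate, buyers effectively pay Pb = Ps − 59, where Ps is the price sellers receive.
Demand in terms of Ps becomes Qd = 1680 − 9(Ps − 59) = 2211 - 9Ps. Setting this equal to supply: 2211 - 9Ps = -184.4 + 2.8Ps, so Ps = 203.
Buyers pay Pb = 203 − 59 = 144; Q' = -184.4 + 2.8·203 = 384.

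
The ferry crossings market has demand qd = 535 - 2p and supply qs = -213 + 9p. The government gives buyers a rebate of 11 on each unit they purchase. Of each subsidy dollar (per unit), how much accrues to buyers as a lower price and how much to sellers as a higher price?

Pre-subsidy: 535 - 2p = -213 + 9p gives p* = 68, q* = 399.
With the rebate, buyers effectively pay pb = ps − 11, where ps is the price sellers receive.
Demand in terms of ps becomes qd = 535 − 2(ps − 11) = 557 - 2ps. Setting this equal to supply: 557 - 2ps = -213 + 9ps, so ps = 70.
Buyers pay pb = 70 − 11 = 59; q' = -213 + 9·70 = 417.
Buyers' price falls by p* − pb = 68 − 59 = 9; sellers' price rises by ps − p* = 70 − 68 = 2.

Buyers gain 9 per unit; sellers gain 2 per unit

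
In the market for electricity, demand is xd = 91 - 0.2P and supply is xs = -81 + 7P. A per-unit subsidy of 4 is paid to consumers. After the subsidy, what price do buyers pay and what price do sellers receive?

Buyers pay 20; sellers receive 24

Pre-subsidy: 91 - 0.2P = -81 + 7P gives P* = 215/9, x* = 776/9.
With the rebate, buyers effectively pay Pb = Ps − 4, where Ps is the price sellers receive.
Demand in terms of Ps becomes xd = 91 − 0.2(Ps − 4) = 91.8 - 0.2Ps. Setting this equal to supply: 91.8 - 0.2Ps = -81 + 7Ps, so Ps = 24.
Buyers pay Pb = 24 − 4 = 20; x' = -81 + 7·24 = 87.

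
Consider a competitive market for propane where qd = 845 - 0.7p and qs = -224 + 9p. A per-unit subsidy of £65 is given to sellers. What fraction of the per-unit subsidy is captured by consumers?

Consumer share = 90/97

Pre-subsidy: 845 - 0.7p = -224 + 9p gives p* = 10690/97, q* = 74482/97.
With the subsidy, sellers receive ps = pb + 65 for each unit, where pb is the price buyers pay.
Supply in terms of pb becomes qs = -224 + 9(pb + 65) = 361 + 9pb. Setting this equal to demand: 845 - 0.7pb = 361 + 9pb, so pb = 4840/97.
Sellers receive ps = 4840/97 + 65 = 11145/97; q' = 845 − 0.7·(4840/97) = 78577/97.
Buyers' price falls by p* − pb = 10690/97 − 4840/97 = 5850/97; sellers' price rises by ps − p* = 11145/97 − 10690/97 = 455/97.
So consumers capture (5850/97)/65 = 90/97 of each unit of subsidy.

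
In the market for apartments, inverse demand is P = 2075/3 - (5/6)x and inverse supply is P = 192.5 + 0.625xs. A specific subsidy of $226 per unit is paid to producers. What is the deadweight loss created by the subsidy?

Deadweight loss = 612912/35

Pre-subsidy: 2075/3 - (5/6)x = 192.5 + 0.625x gives x* = 2396/7 and P* = 2845/7.
With the subsidy, sellers receive Ps = Pb + 226 for each unit, where Pb is the price buyers pay.
On the curves, Pb = 2075/3 - (5/6)x and Ps = 192.5 + 0.625x; the wedge Ps − Pb = 226 gives 192.5 + 0.625x − (2075/3 - (5/6)x) = 226, so x' = 17404/35.
Then Pb = 2075/3 − (5/6)·(17404/35) = 1941/7 and Ps = 192.5 + 0.625·(17404/35) = 3523/7.
The subsidy expands output by 17404/35 − 2396/7 = 5424/35 past the efficient level; on those units the gap between marginal cost and willingness to pay runs from 0 up to 226.
DWL = ½ × 226 × 5424/35 = 612912/35.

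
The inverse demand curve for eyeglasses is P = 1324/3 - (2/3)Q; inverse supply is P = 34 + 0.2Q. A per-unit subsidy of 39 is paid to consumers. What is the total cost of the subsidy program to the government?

Pre-subsidy: 1324/3 - (2/3)Q = 34 + 0.2Q gives Q* = 470 and P* = 128.
With the rebate, buyers effectively pay Pb = Ps − 39, where Ps is the price sellers receive.
On the curves, Pb = 1324/3 - (2/3)Q and Ps = 34 + 0.2Q; the wedge Ps − Pb = 39 gives 34 + 0.2Q − (1324/3 - (2/3)Q) = 39, so Q' = 515.
Then Pb = 1324/3 − (2/3)·515 = 98 and Ps = 34 + 0.2·515 = 137.
Government outlay = subsidy × quantity = 39 × 515 = 20085.

Government cost = 20085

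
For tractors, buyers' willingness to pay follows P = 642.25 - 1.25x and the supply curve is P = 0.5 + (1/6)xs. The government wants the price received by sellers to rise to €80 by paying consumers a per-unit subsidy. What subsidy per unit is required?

Required subsidy s = €34 per unit

At a seller price of 80, quantity supplied is -3 + 6·80 = 477.
Buyers absorb 477 only when they pay Pb = 642.25 − 1.25·477 = 46.
s = Ps − Pb = 80 − 46 = 34.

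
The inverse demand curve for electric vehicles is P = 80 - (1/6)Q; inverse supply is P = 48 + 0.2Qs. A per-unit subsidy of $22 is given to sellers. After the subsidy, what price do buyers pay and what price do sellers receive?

Buyers pay 610/11; sellers receive 852/11

Pre-subsidy: 80 - (1/6)Q = 48 + 0.2Q gives Q* = 960/11 and P* = 720/11.
With the subsidy, sellers receive Ps = Pb + 22 for each unit, where Pb is the price buyers pay.
On the curves, Pb = 80 - (1/6)Q and Ps = 48 + 0.2Q; the wedge Ps − Pb = 22 gives 48 + 0.2Q − (80 - (1/6)Q) = 22, so Q' = 1620/11.
Then Pb = 80 − (1/6)·(1620/11) = 610/11 and Ps = 48 + 0.2·(1620/11) = 852/11.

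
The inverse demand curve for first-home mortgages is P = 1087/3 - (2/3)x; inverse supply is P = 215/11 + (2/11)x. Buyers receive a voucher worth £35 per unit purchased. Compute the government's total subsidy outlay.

Government cost = £15583.75

Pre-subsidy: 1087/3 - (2/3)x = 215/11 + (2/11)x gives x* = 404 and P* = 93.
With the rebate, buyers effectively pay Pb = Ps − 35, where Ps is the price sellers receive.
On the curves, Pb = 1087/3 - (2/3)x and Ps = 215/11 + (2/11)x; the wedge Ps − Pb = 35 gives 215/11 + (2/11)x − (1087/3 - (2/3)x) = 35, so x' = 445.25.
Then Pb = 1087/3 − (2/3)·445.25 = 65.5 and Ps = 215/11 + (2/11)·445.25 = 100.5.
Government outlay = subsidy × quantity = 35 × 445.25 = 15583.75.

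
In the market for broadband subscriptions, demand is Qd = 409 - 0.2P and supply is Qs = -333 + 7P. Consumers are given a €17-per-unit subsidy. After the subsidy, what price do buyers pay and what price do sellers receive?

Pre-subsidy: 409 - 0.2P = -333 + 7P gives P* = 1855/18, Q* = 6991/18.
With the rebate, buyers effectively pay Pb = Ps − 17, where Ps is the price sellers receive.
Demand in terms of Ps becomes Qd = 409 − 0.2(Ps − 17) = 412.4 - 0.2Ps. Setting this equal to supply: 412.4 - 0.2Ps = -333 + 7Ps, so Ps = 3727/36.
Buyers pay Pb = 3727/36 − 17 = 3115/36; Q' = -333 + 7·(3727/36) = 14101/36.

Buyers pay 3115/36; sellers receive 3727/36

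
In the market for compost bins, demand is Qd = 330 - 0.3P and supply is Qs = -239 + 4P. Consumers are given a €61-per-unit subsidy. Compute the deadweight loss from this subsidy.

Pre-subsidy: 330 - 0.3P = -239 + 4P gives P* = 5690/43, Q* = 12483/43.
With the rebate, buyers effectively pay Pb = Ps − 61, where Ps is the price sellers receive.
Demand in terms of Ps becomes Qd = 330 − 0.3(Ps − 61) = 348.3 - 0.3Ps. Setting this equal to supply: 348.3 - 0.3Ps = -239 + 4Ps, so Ps = 5873/43.
Buyers pay Pb = 5873/43 − 61 = 3250/43; Q' = -239 + 4·(5873/43) = 13215/43.
The subsidy expands output by 13215/43 − 12483/43 = 732/43 past the efficient level; on those units the gap between marginal cost and willingness to pay runs from 0 up to 61.
DWL = ½ × 61 × 732/43 = 22326/43.

Deadweight loss = 22326/43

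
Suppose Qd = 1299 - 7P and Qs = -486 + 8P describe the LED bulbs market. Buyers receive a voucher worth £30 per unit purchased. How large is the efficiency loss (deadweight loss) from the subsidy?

Deadweight loss = £1680

Pre-subsidy: 1299 - 7P = -486 + 8P gives P* = 119, Q* = 466.
With the rebate, buyers effectively pay Pb = Ps − 30, where Ps is the price sellers receive.
Demand in terms of Ps becomes Qd = 1299 − 7(Ps − 30) = 1509 - 7Ps. Setting this equal to supply: 1509 - 7Ps = -486 + 8Ps, so Ps = 133.
Buyers pay Pb = 133 − 30 = 103; Q' = -486 + 8·133 = 578.
The subsidy expands output by 578 − 466 = 112 past the efficient level; on those units the gap between marginal cost and willingness to pay runs from 0 up to 30.
DWL = ½ × 30 × 112 = 1680.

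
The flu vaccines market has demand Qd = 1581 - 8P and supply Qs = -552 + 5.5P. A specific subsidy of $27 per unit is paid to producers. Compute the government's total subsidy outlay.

Pre-subsidy: 1581 - 8P = -552 + 5.5P gives P* = 158, Q* = 317.
With the subsidy, sellers receive Ps = Pb + 27 for each unit, where Pb is the price buyers pay.
Supply in terms of Pb becomes Qs = -552 + 5.5(Pb + 27) = -403.5 + 5.5Pb. Setting this equal to demand: 1581 - 8Pb = -403.5 + 5.5Pb, so Pb = 147.
Sellers receive Ps = 147 + 27 = 174; Q' = 1581 − 8·147 = 405.
Government outlay = subsidy × quantity = 27 × 405 = 10935.

Government cost = $10935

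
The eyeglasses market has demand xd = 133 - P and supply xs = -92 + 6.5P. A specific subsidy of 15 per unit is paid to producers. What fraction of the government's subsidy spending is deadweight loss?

DWL / government spending = 13/232

Pre-subsidy: 133 - P = -92 + 6.5P gives P* = 30, x* = 103.
With the subsidy, sellers receive Ps = Pb + 15 for each unit, where Pb is the price buyers pay.
Supply in terms of Pb becomes xs = -92 + 6.5(Pb + 15) = 5.5 + 6.5Pb. Setting this equal to demand: 133 - Pb = 5.5 + 6.5Pb, so Pb = 17.
Sellers receive Ps = 17 + 15 = 32; x' = 133 − 1·17 = 116.
ΔCS = ½(103 + 116)(30 − 17) = 1423.5; ΔPS = ½(103 + 116)(32 − 30) = 219.
Government spending = 15 × 116 = 1740.
DWL = ½ × 15 × (116 − 103) = 97.5; fraction = 97.5 / 1740 = 13/232.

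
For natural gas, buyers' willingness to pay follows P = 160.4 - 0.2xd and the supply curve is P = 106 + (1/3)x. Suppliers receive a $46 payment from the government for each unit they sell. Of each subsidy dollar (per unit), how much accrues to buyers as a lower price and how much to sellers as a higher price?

Pre-subsidy: 160.4 - 0.2x = 106 + (1/3)x gives x* = 102 and P* = 140.
With the subsidy, sellers receive Ps = Pb + 46 for each unit, where Pb is the price buyers pay.
On the curves, Pb = 160.4 - 0.2x and Ps = 106 + (1/3)x; the wedge Ps − Pb = 46 gives 106 + (1/3)x − (160.4 - 0.2x) = 46, so x' = 188.25.
Then Pb = 160.4 − 0.2·188.25 = 122.75 and Ps = 106 + (1/3)·188.25 = 168.75.
Buyers' price falls by P* − Pb = 140 − 122.75 = 17.25; sellers' price rises by Ps − P* = 168.75 − 140 = 28.75.

Buyers gain $17.25 per unit; sellers gain $28.75 per unit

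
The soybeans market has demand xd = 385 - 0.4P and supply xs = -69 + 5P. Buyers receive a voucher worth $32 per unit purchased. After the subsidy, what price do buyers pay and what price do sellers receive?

Pre-subsidy: 385 - 0.4P = -69 + 5P gives P* = 2270/27, x* = 9487/27.
With the rebate, buyers effectively pay Pb = Ps − 32, where Ps is the price sellers receive.
Demand in terms of Ps becomes xd = 385 − 0.4(Ps − 32) = 397.8 - 0.4Ps. Setting this equal to supply: 397.8 - 0.4Ps = -69 + 5Ps, so Ps = 778/9.
Buyers pay Pb = 778/9 − 32 = 490/9; x' = -69 + 5·(778/9) = 3269/9.

Buyers pay 490/9; sellers receive 778/9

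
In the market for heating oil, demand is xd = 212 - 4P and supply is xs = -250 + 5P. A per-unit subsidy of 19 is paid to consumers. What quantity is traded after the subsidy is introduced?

Pre-subsidy: 212 - 4P = -250 + 5P gives P* = 154/3, x* = 20/3.
With the rebate, buyers effectively pay Pb = Ps − 19, where Ps is the price sellers receive.
Demand in terms of Ps becomes xd = 212 − 4(Ps − 19) = 288 - 4Ps. Setting this equal to supply: 288 - 4Ps = -250 + 5Ps, so Ps = 538/9.
Buyers pay Pb = 538/9 − 19 = 367/9; x' = -250 + 5·(538/9) = 440/9.

x' = 440/9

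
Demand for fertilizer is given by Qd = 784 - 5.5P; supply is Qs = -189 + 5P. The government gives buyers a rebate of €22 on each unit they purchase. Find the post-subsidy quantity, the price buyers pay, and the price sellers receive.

Q' = 6971/21; buyers pay 1726/21; sellers receive 2188/21

Pre-subsidy: 784 - 5.5P = -189 + 5P gives P* = 278/3, Q* = 823/3.
With the rebate, buyers effectively pay Pb = Ps − 22, where Ps is the price sellers receive.
Demand in terms of Ps becomes Qd = 784 − 5.5(Ps − 22) = 905 - 5.5Ps. Setting this equal to supply: 905 - 5.5Ps = -189 + 5Ps, so Ps = 2188/21.
Buyers pay Pb = 2188/21 − 22 = 1726/21; Q' = -189 + 5·(2188/21) = 6971/21.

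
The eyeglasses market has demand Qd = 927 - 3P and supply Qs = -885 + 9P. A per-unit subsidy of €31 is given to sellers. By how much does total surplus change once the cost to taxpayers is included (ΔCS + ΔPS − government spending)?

Pre-subsidy: 927 - 3P = -885 + 9P gives P* = 151, Q* = 474.
With the subsidy, sellers receive Ps = Pb + 31 for each unit, where Pb is the price buyers pay.
Supply in terms of Pb becomes Qs = -885 + 9(Pb + 31) = -606 + 9Pb. Setting this equal to demand: 927 - 3Pb = -606 + 9Pb, so Pb = 127.75.
Sellers receive Ps = 127.75 + 31 = 158.75; Q' = 927 − 3·127.75 = 543.75.
ΔCS = ½(474 + 543.75)(151 − 127.75) = 11831.34375; ΔPS = ½(474 + 543.75)(158.75 − 151) = 3943.78125.
Government spending = 31 × 543.75 = 16856.25.
Net change = 11831.34375 + 3943.78125 − 16856.25 = -1081.125. The loss equals the DWL triangle ½·31·69.75.

Net change in total surplus = -€1081.125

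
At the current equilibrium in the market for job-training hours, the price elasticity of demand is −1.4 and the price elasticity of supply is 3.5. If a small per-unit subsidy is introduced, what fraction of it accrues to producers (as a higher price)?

Producer share = 2/7

For a small subsidy around the equilibrium, the benefit split depends on the relative slopes, which at a point are proportional to the elasticities.
Buyer share = εs/(εs + |εd|) = 3.5/(3.5 + 1.4) = 5/7; seller share = |εd|/(εs + |εd|) = 2/7.
So producers capture 2/7 of the subsidy.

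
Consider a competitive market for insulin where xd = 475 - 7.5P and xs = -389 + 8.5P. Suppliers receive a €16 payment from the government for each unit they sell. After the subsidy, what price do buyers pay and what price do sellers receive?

Buyers pay €45.5; sellers receive €61.5

Pre-subsidy: 475 - 7.5P = -389 + 8.5P gives P* = 54, x* = 70.
With the subsidy, sellers receive Ps = Pb + 16 for each unit, where Pb is the price buyers pay.
Supply in terms of Pb becomes xs = -389 + 8.5(Pb + 16) = -253 + 8.5Pb. Setting this equal to demand: 475 - 7.5Pb = -253 + 8.5Pb, so Pb = 45.5.
Sellers receive Ps = 45.5 + 16 = 61.5; x' = 475 − 7.5·45.5 = 133.75.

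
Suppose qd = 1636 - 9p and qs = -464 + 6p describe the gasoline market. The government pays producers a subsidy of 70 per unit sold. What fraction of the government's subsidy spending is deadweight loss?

DWL / government spending = 63/314

Pre-subsidy: 1636 - 9p = -464 + 6p gives p* = 140, q* = 376.
With the subsidy, sellers receive ps = pb + 70 for each unit, where pb is the price buyers pay.
Supply in terms of pb becomes qs = -464 + 6(pb + 70) = -44 + 6pb. Setting this equal to demand: 1636 - 9pb = -44 + 6pb, so pb = 112.
Sellers receive ps = 112 + 70 = 182; q' = 1636 − 9·112 = 628.
ΔCS = ½(376 + 628)(140 − 112) = 14056; ΔPS = ½(376 + 628)(182 − 140) = 21084.
Government spending = 70 × 628 = 43960.
DWL = ½ × 70 × (628 − 376) = 8820; fraction = 8820 / 43960 = 63/314.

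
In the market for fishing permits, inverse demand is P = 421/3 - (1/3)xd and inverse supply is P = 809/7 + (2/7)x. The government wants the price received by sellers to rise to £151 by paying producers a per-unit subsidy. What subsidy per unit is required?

At a seller price of 151, quantity supplied is -404.5 + 3.5·151 = 124.
Buyers absorb 124 only when they pay Pb = 421/3 − (1/3)·124 = 99.
s = Ps − Pb = 151 − 99 = 52.

Required subsidy s = £52 per unit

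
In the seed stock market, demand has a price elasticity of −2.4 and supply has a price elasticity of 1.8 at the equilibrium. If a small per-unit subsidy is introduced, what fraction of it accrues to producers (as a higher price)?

Producer share = 4/7

For a small subsidy around the equilibrium, the benefit split depends on the relative slopes, which at a point are proportional to the elasticities.
Buyer share = εs/(εs + |εd|) = 1.8/(1.8 + 2.4) = 3/7; seller share = |εd|/(εs + |εd|) = 4/7.
So producers capture 4/7 of the subsidy.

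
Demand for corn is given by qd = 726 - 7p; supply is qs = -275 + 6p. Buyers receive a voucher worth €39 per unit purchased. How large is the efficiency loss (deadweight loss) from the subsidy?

Deadweight loss = €2457

Pre-subsidy: 726 - 7p = -275 + 6p gives p* = 77, q* = 187.
With the rebate, buyers effectively pay pb = ps − 39, where ps is the price sellers receive.
Demand in terms of ps becomes qd = 726 − 7(ps − 39) = 999 - 7ps. Setting this equal to supply: 999 - 7ps = -275 + 6ps, so ps = 98.
Buyers pay pb = 98 − 39 = 59; q' = -275 + 6·98 = 313.
The subsidy expands output by 313 − 187 = 126 past the efficient level; on those units the gap between marginal cost and willingness to pay runs from 0 up to 39.
DWL = ½ × 39 × 126 = 2457.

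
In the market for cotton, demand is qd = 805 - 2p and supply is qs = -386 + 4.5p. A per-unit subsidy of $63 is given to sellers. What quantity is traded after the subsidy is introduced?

q' = 6835/13

Pre-subsidy: 805 - 2p = -386 + 4.5p gives p* = 2382/13, q* = 5701/13.
With the subsidy, sellers receive ps = pb + 63 for each unit, where pb is the price buyers pay.
Supply in terms of pb becomes qs = -386 + 4.5(pb + 63) = -102.5 + 4.5pb. Setting this equal to demand: 805 - 2pb = -102.5 + 4.5pb, so pb = 1815/13.
Sellers receive ps = 1815/13 + 63 = 2634/13; q' = 805 − 2·(1815/13) = 6835/13.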